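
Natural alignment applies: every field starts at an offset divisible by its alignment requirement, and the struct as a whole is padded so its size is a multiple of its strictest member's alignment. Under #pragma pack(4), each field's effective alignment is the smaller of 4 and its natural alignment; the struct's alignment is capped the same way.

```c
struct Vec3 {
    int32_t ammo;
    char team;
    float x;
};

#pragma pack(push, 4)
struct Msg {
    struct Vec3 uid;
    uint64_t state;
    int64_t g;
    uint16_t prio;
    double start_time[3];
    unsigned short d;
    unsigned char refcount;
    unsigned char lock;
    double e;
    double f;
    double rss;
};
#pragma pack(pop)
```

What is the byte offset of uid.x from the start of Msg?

8

Vec3: @0: ammo [4B, align 4] → 4; @4: team [1B, align 1] → 5; +3 pad (align 4); @8: x [4B, align 4] → 12; size 12, align 4
@0: uid [12B, align 4] → 12
within Vec3: x at 8
0 + 8 = 8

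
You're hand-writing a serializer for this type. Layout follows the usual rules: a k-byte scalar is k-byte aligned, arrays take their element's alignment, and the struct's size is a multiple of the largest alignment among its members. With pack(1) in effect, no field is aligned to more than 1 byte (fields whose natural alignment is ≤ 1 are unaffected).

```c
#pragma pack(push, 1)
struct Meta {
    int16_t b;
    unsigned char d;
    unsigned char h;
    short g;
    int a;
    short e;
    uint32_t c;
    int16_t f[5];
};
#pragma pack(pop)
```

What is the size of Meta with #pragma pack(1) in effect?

26

b at 0 (size 2, align 1) → ends 2
d at 2 (size 1, align 1) → ends 3
h at 3 (size 1, align 1) → ends 4
g at 4 (size 2, align 1) → ends 6
a at 6 (size 4, align 1) → ends 10
e at 10 (size 2, align 1) → ends 12
c at 12 (size 4, align 1) → ends 16
f at 16 (size 10, align 1) → ends 26
total 26 bytes, alignment 1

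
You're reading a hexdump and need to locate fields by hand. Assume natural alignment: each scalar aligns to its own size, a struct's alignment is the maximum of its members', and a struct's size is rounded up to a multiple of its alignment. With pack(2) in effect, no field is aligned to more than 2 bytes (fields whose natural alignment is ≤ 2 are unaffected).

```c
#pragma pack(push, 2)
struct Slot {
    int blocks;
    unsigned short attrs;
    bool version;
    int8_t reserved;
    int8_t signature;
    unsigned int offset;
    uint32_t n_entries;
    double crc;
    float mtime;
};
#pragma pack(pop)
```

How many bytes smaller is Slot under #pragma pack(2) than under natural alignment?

natural layout:
  @0: blocks [4B, align 4] → 4
  @4: attrs [2B, align 2] → 6
  @6: version [1B, align 1] → 7
  @7: reserved [1B, align 1] → 8
  @8: signature [1B, align 1] → 9
  +3 pad (align 4)
  @12: offset [4B, align 4] → 16
  @16: n_entries [4B, align 4] → 20
  +4 pad (align 8)
  @24: crc [8B, align 8] → 32
  @32: mtime [4B, align 4] → 36
  +4 tail pad (align 8)
  size 40, align 8
packed(2) layout:
  @0: blocks [4B, align 2] → 4
  @4: attrs [2B, align 2] → 6
  @6: version [1B, align 1] → 7
  @7: reserved [1B, align 1] → 8
  @8: signature [1B, align 1] → 9
  +1 pad (align 2)
  @10: offset [4B, align 2] → 14
  @14: n_entries [4B, align 2] → 18
  @18: crc [8B, align 2] → 26
  @26: mtime [4B, align 2] → 30
  size 30, align 2
40 − 30 = 10

10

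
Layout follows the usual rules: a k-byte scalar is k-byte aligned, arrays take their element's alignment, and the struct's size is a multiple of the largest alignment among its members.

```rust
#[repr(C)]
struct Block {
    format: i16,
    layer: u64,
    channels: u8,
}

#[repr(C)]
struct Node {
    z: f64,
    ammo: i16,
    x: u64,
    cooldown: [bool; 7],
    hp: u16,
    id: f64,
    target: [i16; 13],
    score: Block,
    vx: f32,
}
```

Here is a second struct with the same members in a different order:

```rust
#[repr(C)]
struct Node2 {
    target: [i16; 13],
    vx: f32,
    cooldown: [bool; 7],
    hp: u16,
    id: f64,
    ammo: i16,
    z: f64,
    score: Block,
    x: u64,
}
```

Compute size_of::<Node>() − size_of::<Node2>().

8

Block: @0: format [2B, align 2] → 2; +6 pad (align 8); @8: layer [8B, align 8] → 16; @16: channels [1B, align 1] → 17; +7 tail pad (align 8); size 24, align 8
@0: z [8B, align 8] → 8
@8: ammo [2B, align 2] → 10
+6 pad (align 8)
@16: x [8B, align 8] → 24
@24: cooldown [7B, align 1] → 31
+1 pad (align 2)
@32: hp [2B, align 2] → 34
+6 pad (align 8)
@40: id [8B, align 8] → 48
@48: target [26B, align 2] → 74
+6 pad (align 8)
@80: score [24B, align 8] → 104
@104: vx [4B, align 4] → 108
+4 tail pad (align 8)
size 112, align 8
— Node2 —
@0: target [26B, align 2] → 26
+2 pad (align 4)
@28: vx [4B, align 4] → 32
@32: cooldown [7B, align 1] → 39
+1 pad (align 2)
@40: hp [2B, align 2] → 42
+6 pad (align 8)
@48: id [8B, align 8] → 56
@56: ammo [2B, align 2] → 58
+6 pad (align 8)
@64: z [8B, align 8] → 72
@72: score [24B, align 8] → 96
@96: x [8B, align 8] → 104
size 104, align 8
112 − 104 = 8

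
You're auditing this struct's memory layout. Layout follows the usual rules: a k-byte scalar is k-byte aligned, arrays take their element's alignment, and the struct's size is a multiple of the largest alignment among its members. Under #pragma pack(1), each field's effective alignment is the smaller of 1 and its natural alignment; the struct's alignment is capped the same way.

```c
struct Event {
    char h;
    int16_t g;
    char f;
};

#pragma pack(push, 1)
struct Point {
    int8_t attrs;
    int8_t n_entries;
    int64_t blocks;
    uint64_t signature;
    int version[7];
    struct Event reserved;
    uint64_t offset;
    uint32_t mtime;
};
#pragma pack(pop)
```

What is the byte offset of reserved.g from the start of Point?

Event: @0: h [1B, align 1] → 1; +1 pad (align 2); @2: g [2B, align 2] → 4; @4: f [1B, align 1] → 5; +1 tail pad (align 2); size 6, align 2
@0: attrs [1B, align 1] → 1
@1: n_entries [1B, align 1] → 2
@2: blocks [8B, align 1] → 10
@10: signature [8B, align 1] → 18
@18: version [28B, align 1] → 46
@46: reserved [6B, align 1] → 52
within Event: g at 2
46 + 2 = 48

48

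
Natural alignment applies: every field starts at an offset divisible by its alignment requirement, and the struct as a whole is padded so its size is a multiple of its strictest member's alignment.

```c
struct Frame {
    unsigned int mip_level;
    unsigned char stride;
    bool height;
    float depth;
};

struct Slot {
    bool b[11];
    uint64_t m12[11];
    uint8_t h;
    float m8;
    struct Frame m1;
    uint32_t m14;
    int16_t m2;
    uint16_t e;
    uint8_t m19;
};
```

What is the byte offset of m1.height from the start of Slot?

117

Frame: @0: mip_level [4B, align 4] → 4; @4: stride [1B, align 1] → 5; @5: height [1B, align 1] → 6; +2 pad (align 4); @8: depth [4B, align 4] → 12; size 12, align 4
@0: b [11B, align 1] → 11
+5 pad (align 8)
@16: m12 [88B, align 8] → 104
@104: h [1B, align 1] → 105
+3 pad (align 4)
@108: m8 [4B, align 4] → 112
@112: m1 [12B, align 4] → 124
within Frame: height at 5
112 + 5 = 117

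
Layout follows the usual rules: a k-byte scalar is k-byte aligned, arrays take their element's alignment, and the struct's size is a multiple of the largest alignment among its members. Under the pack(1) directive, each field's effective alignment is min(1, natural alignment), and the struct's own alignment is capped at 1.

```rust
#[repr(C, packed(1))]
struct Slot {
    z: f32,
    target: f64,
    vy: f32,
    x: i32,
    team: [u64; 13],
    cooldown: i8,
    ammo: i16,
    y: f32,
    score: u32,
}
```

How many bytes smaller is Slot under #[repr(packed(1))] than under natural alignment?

9

natural layout:
  @0: z [4B, align 4] → 4
  +4 pad (align 8)
  @8: target [8B, align 8] → 16
  @16: vy [4B, align 4] → 20
  @20: x [4B, align 4] → 24
  @24: team [104B, align 8] → 128
  @128: cooldown [1B, align 1] → 129
  +1 pad (align 2)
  @130: ammo [2B, align 2] → 132
  @132: y [4B, align 4] → 136
  @136: score [4B, align 4] → 140
  +4 tail pad (align 8)
  size 144, align 8
packed(1) layout:
  @0: z [4B, align 1] → 4
  @4: target [8B, align 1] → 12
  @12: vy [4B, align 1] → 16
  @16: x [4B, align 1] → 20
  @20: team [104B, align 1] → 124
  @124: cooldown [1B, align 1] → 125
  @125: ammo [2B, align 1] → 127
  @127: y [4B, align 1] → 131
  @131: score [4B, align 1] → 135
  size 135, align 1
144 − 135 = 9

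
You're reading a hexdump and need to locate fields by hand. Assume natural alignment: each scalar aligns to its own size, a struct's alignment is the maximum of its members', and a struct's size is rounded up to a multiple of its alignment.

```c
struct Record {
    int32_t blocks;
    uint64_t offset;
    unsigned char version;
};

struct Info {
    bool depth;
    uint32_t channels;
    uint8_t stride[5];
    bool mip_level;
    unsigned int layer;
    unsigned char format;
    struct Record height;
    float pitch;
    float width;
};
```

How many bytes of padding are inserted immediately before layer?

2

Record: blocks at 0 (size 4, align 4) → ends 4; pad 4 to align 8 for offset; offset at 8 (size 8, align 8) → ends 16; version at 16 (size 1, align 1) → ends 17; tail pad 7 to reach multiple of 8; total 24 bytes, alignment 8
depth at 0 (size 1, align 1) → ends 1
pad 3 to align 4 for channels
channels at 4 (size 4, align 4) → ends 8
stride at 8 (size 5, align 1) → ends 13
mip_level at 13 (size 1, align 1) → ends 14
pad 2 to align 4 for layer
layer at 16 (size 4, align 4) → ends 20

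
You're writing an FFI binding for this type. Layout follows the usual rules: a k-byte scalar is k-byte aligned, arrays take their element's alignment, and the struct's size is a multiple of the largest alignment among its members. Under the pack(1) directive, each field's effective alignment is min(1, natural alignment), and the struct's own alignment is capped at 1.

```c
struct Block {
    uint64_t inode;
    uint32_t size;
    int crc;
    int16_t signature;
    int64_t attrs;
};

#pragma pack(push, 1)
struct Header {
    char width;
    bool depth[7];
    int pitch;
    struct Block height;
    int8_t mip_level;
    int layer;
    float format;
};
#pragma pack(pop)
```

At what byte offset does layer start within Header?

45

Block: @0: inode [8B, align 8] → 8; @8: size [4B, align 4] → 12; @12: crc [4B, align 4] → 16; @16: signature [2B, align 2] → 18; +6 pad (align 8); @24: attrs [8B, align 8] → 32; size 32, align 8
@0: width [1B, align 1] → 1
@1: depth [7B, align 1] → 8
@8: pitch [4B, align 1] → 12
@12: height [32B, align 1] → 44
@44: mip_level [1B, align 1] → 45
@45: layer [4B, align 1] → 49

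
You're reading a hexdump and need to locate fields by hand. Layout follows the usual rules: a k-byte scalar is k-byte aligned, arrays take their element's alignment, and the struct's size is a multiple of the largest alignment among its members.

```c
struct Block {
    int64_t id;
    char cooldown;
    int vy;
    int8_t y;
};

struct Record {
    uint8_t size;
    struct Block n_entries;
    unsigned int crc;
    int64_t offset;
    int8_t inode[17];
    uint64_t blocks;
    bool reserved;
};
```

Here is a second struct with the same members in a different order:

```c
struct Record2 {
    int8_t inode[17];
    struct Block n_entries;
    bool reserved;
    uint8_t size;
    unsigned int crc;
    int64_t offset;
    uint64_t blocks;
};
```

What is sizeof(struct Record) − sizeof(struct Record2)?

Block: @0: id [8B, align 8] → 8; @8: cooldown [1B, align 1] → 9; +3 pad (align 4); @12: vy [4B, align 4] → 16; @16: y [1B, align 1] → 17; +7 tail pad (align 8); size 24, align 8
@0: size [1B, align 1] → 1
+7 pad (align 8)
@8: n_entries [24B, align 8] → 32
@32: crc [4B, align 4] → 36
+4 pad (align 8)
@40: offset [8B, align 8] → 48
@48: inode [17B, align 1] → 65
+7 pad (align 8)
@72: blocks [8B, align 8] → 80
@80: reserved [1B, align 1] → 81
+7 tail pad (align 8)
size 88, align 8
— Record2 —
@0: inode [17B, align 1] → 17
+7 pad (align 8)
@24: n_entries [24B, align 8] → 48
@48: reserved [1B, align 1] → 49
@49: size [1B, align 1] → 50
+2 pad (align 4)
@52: crc [4B, align 4] → 56
@56: offset [8B, align 8] → 64
@64: blocks [8B, align 8] → 72
size 72, align 8
88 − 72 = 16

16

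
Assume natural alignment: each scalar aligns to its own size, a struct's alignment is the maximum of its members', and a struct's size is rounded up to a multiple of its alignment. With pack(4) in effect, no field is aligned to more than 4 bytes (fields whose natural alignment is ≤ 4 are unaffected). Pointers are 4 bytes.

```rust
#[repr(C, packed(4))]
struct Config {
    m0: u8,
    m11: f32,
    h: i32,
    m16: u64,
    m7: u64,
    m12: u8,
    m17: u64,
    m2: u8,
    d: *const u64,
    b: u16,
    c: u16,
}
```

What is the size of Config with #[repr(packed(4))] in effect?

52

0..1  m0  (1B, 1-aligned)
1..4  -- padding (3B)
4..8  m11  (4B, 4-aligned)
8..12  h  (4B, 4-aligned)
12..20  m16  (8B, 4-aligned)
20..28  m7  (8B, 4-aligned)
28..29  m12  (1B, 1-aligned)
29..32  -- padding (3B)
32..40  m17  (8B, 4-aligned)
40..41  m2  (1B, 1-aligned)
41..44  -- padding (3B)
44..48  d  (4B, 4-aligned)
48..50  b  (2B, 2-aligned)
50..52  c  (2B, 2-aligned)
sizeof = 52, alignof = 4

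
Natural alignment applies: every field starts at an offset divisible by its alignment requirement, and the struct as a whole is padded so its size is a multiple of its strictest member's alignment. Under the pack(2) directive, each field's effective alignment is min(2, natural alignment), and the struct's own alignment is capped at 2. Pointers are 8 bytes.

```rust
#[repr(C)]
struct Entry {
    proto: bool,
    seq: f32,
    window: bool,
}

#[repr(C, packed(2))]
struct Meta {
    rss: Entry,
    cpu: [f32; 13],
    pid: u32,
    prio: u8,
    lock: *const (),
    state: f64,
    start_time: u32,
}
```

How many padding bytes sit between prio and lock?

Entry: proto at 0 (size 1, align 1) → ends 1; pad 3 to align 4 for seq; seq at 4 (size 4, align 4) → ends 8; window at 8 (size 1, align 1) → ends 9; tail pad 3 to reach multiple of 4; total 12 bytes, alignment 4
rss at 0 (size 12, align 2) → ends 12
cpu at 12 (size 52, align 2) → ends 64
pid at 64 (size 4, align 2) → ends 68
prio at 68 (size 1, align 1) → ends 69
pad 1 to align 2 for lock
lock at 70 (size 8, align 2) → ends 78

1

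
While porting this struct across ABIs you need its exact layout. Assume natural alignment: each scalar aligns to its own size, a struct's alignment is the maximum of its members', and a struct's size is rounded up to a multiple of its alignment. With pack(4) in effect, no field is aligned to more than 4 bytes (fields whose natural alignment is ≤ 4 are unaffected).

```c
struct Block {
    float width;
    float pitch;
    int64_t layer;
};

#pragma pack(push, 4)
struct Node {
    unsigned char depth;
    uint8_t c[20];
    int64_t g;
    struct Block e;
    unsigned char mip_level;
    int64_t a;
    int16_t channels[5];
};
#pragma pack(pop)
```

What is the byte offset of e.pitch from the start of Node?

Block: 0..4  width  (4B, 4-aligned); 4..8  pitch  (4B, 4-aligned); 8..16  layer  (8B, 8-aligned); sizeof = 16, alignof = 8
0..1  depth  (1B, 1-aligned)
1..21  c  (20B, 1-aligned)
21..24  -- padding (3B)
24..32  g  (8B, 4-aligned)
32..48  e  (16B, 4-aligned)
within Block: pitch at 4
32 + 4 = 36

36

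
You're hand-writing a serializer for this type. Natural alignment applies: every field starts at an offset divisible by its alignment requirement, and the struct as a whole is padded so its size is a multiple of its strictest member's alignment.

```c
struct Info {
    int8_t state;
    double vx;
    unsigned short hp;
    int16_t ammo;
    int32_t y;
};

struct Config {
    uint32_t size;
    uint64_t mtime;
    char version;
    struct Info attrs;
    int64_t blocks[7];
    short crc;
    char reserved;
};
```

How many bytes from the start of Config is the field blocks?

48

Info: 0..1  state  (1B, 1-aligned); 1..8  -- padding (7B); 8..16  vx  (8B, 8-aligned); 16..18  hp  (2B, 2-aligned); 18..20  ammo  (2B, 2-aligned); 20..24  y  (4B, 4-aligned); sizeof = 24, alignof = 8
0..4  size  (4B, 4-aligned)
4..8  -- padding (4B)
8..16  mtime  (8B, 8-aligned)
16..17  version  (1B, 1-aligned)
17..24  -- padding (7B)
24..48  attrs  (24B, 8-aligned)
48..104  blocks  (56B, 8-aligned)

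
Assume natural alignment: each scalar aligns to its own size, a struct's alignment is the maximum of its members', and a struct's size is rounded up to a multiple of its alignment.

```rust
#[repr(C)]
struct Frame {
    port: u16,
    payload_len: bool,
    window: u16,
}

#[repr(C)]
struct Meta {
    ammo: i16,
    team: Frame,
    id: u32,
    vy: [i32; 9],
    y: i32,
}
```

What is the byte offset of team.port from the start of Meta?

Frame: @0: port [2B, align 2] → 2; @2: payload_len [1B, align 1] → 3; +1 pad (align 2); @4: window [2B, align 2] → 6; size 6, align 2
@0: ammo [2B, align 2] → 2
@2: team [6B, align 2] → 8
within Frame: port at 0
2 + 0 = 2

2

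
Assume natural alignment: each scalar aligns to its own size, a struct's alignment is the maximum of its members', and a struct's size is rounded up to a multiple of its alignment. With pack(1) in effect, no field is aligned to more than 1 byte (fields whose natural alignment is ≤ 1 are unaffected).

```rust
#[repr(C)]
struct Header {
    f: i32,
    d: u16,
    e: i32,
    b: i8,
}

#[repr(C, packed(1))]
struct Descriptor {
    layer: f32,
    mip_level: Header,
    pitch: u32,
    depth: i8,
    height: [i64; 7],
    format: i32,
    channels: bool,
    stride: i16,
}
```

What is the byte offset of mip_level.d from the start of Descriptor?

8

Header: @0: f [4B, align 4] → 4; @4: d [2B, align 2] → 6; +2 pad (align 4); @8: e [4B, align 4] → 12; @12: b [1B, align 1] → 13; +3 tail pad (align 4); size 16, align 4
@0: layer [4B, align 1] → 4
@4: mip_level [16B, align 1] → 20
within Header: d at 4
4 + 4 = 8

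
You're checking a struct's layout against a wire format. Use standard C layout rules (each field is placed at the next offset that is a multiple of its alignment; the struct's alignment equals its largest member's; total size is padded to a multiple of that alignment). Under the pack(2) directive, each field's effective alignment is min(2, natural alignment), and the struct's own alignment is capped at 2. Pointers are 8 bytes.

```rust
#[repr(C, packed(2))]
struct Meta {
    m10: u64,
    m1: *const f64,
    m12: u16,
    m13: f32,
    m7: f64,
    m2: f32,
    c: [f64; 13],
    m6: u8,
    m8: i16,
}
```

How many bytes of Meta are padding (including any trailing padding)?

@0: m10 [8B, align 2] → 8
@8: m1 [8B, align 2] → 16
@16: m12 [2B, align 2] → 18
@18: m13 [4B, align 2] → 22
@22: m7 [8B, align 2] → 30
@30: m2 [4B, align 2] → 34
@34: c [104B, align 2] → 138
@138: m6 [1B, align 1] → 139
+1 pad (align 2)
@140: m8 [2B, align 2] → 142
size 142, align 2
data bytes 141, size 142 → padding 1

1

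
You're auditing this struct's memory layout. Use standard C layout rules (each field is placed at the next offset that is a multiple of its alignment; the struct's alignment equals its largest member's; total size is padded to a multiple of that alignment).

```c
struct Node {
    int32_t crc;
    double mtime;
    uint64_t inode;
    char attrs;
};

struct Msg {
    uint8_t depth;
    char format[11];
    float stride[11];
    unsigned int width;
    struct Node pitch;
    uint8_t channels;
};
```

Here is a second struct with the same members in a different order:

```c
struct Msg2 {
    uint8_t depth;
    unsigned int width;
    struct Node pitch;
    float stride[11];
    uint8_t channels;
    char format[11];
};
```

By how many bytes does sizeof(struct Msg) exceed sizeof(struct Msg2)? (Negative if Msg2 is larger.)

8

Node: 0..4  crc  (4B, 4-aligned); 4..8  -- padding (4B); 8..16  mtime  (8B, 8-aligned); 16..24  inode  (8B, 8-aligned); 24..25  attrs  (1B, 1-aligned); 25..32  -- tail padding (7B); sizeof = 32, alignof = 8
0..1  depth  (1B, 1-aligned)
1..12  format  (11B, 1-aligned)
12..56  stride  (44B, 4-aligned)
56..60  width  (4B, 4-aligned)
60..64  -- padding (4B)
64..96  pitch  (32B, 8-aligned)
96..97  channels  (1B, 1-aligned)
97..104  -- tail padding (7B)
sizeof = 104, alignof = 8
— Msg2 —
0..1  depth  (1B, 1-aligned)
1..4  -- padding (3B)
4..8  width  (4B, 4-aligned)
8..40  pitch  (32B, 8-aligned)
40..84  stride  (44B, 4-aligned)
84..85  channels  (1B, 1-aligned)
85..96  format  (11B, 1-aligned)
sizeof = 96, alignof = 8
104 − 96 = 8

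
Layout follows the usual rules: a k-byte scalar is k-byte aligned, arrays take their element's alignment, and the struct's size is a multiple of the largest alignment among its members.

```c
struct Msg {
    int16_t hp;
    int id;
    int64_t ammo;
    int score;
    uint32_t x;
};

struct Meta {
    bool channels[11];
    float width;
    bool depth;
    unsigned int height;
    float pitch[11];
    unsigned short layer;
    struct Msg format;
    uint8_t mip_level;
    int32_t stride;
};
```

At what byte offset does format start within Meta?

Msg: hp at 0 (size 2, align 2) → ends 2; pad 2 to align 4 for id; id at 4 (size 4, align 4) → ends 8; ammo at 8 (size 8, align 8) → ends 16; score at 16 (size 4, align 4) → ends 20; x at 20 (size 4, align 4) → ends 24; total 24 bytes, alignment 8
channels at 0 (size 11, align 1) → ends 11
pad 1 to align 4 for width
width at 12 (size 4, align 4) → ends 16
depth at 16 (size 1, align 1) → ends 17
pad 3 to align 4 for height
height at 20 (size 4, align 4) → ends 24
pitch at 24 (size 44, align 4) → ends 68
layer at 68 (size 2, align 2) → ends 70
pad 2 to align 8 for format
format at 72 (size 24, align 8) → ends 96

72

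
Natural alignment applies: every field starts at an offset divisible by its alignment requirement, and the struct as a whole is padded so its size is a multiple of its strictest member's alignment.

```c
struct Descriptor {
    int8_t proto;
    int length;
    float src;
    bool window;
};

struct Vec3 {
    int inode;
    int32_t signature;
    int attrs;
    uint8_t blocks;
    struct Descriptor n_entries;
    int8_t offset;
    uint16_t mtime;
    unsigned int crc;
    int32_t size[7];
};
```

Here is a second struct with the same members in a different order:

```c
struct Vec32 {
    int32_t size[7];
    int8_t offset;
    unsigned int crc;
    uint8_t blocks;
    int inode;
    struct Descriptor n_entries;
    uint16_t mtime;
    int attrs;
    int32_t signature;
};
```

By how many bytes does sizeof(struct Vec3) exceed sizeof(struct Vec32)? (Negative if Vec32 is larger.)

Descriptor: @0: proto [1B, align 1] → 1; +3 pad (align 4); @4: length [4B, align 4] → 8; @8: src [4B, align 4] → 12; @12: window [1B, align 1] → 13; +3 tail pad (align 4); size 16, align 4
@0: inode [4B, align 4] → 4
@4: signature [4B, align 4] → 8
@8: attrs [4B, align 4] → 12
@12: blocks [1B, align 1] → 13
+3 pad (align 4)
@16: n_entries [16B, align 4] → 32
@32: offset [1B, align 1] → 33
+1 pad (align 2)
@34: mtime [2B, align 2] → 36
@36: crc [4B, align 4] → 40
@40: size [28B, align 4] → 68
size 68, align 4
— Vec32 —
@0: size [28B, align 4] → 28
@28: offset [1B, align 1] → 29
+3 pad (align 4)
@32: crc [4B, align 4] → 36
@36: blocks [1B, align 1] → 37
+3 pad (align 4)
@40: inode [4B, align 4] → 44
@44: n_entries [16B, align 4] → 60
@60: mtime [2B, align 2] → 62
+2 pad (align 4)
@64: attrs [4B, align 4] → 68
@68: signature [4B, align 4] → 72
size 72, align 4
68 − 72 = -4

-4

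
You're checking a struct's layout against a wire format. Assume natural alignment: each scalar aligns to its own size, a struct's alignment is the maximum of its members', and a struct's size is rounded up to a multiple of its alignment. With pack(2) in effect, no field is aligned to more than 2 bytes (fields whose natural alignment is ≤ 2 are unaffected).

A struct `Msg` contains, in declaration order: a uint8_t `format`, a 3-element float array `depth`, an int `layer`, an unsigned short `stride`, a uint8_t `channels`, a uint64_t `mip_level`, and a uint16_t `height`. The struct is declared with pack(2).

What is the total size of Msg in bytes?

32 bytes

format at 0 (size 1, align 1) → ends 1
pad 1 to align 2 for depth
depth at 2 (size 12, align 2) → ends 14
layer at 14 (size 4, align 2) → ends 18
stride at 18 (size 2, align 2) → ends 20
channels at 20 (size 1, align 1) → ends 21
pad 1 to align 2 for mip_level
mip_level at 22 (size 8, align 2) → ends 30
height at 30 (size 2, align 2) → ends 32
total 32 bytes, alignment 2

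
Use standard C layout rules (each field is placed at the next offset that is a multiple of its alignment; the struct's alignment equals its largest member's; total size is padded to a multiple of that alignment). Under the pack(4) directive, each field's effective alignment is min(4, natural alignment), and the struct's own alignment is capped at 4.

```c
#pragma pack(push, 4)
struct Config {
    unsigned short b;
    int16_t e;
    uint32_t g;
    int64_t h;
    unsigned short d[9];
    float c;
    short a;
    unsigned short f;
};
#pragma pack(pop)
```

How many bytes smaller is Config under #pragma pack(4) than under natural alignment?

natural layout:
  0..2  b  (2B, 2-aligned)
  2..4  e  (2B, 2-aligned)
  4..8  g  (4B, 4-aligned)
  8..16  h  (8B, 8-aligned)
  16..34  d  (18B, 2-aligned)
  34..36  -- padding (2B)
  36..40  c  (4B, 4-aligned)
  40..42  a  (2B, 2-aligned)
  42..44  f  (2B, 2-aligned)
  44..48  -- tail padding (4B)
  sizeof = 48, alignof = 8
packed(4) layout:
  0..2  b  (2B, 2-aligned)
  2..4  e  (2B, 2-aligned)
  4..8  g  (4B, 4-aligned)
  8..16  h  (8B, 4-aligned)
  16..34  d  (18B, 2-aligned)
  34..36  -- padding (2B)
  36..40  c  (4B, 4-aligned)
  40..42  a  (2B, 2-aligned)
  42..44  f  (2B, 2-aligned)
  sizeof = 44, alignof = 4
48 − 44 = 4

4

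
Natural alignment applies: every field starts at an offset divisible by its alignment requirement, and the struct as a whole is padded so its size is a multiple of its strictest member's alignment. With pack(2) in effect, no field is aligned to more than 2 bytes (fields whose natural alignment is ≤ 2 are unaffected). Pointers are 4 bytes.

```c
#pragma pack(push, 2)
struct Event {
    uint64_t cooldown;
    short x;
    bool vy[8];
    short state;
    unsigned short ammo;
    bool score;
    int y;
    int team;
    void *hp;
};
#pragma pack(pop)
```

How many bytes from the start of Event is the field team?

28

@0: cooldown [8B, align 2] → 8
@8: x [2B, align 2] → 10
@10: vy [8B, align 1] → 18
@18: state [2B, align 2] → 20
@20: ammo [2B, align 2] → 22
@22: score [1B, align 1] → 23
+1 pad (align 2)
@24: y [4B, align 2] → 28
@28: team [4B, align 2] → 32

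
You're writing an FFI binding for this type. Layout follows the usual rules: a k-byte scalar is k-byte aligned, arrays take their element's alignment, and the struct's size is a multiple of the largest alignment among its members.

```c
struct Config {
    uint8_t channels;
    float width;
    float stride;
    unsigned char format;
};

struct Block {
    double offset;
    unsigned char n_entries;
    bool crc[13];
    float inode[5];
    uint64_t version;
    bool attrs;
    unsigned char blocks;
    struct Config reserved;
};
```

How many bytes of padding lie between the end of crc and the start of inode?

2

Config: 0..1  channels  (1B, 1-aligned); 1..4  -- padding (3B); 4..8  width  (4B, 4-aligned); 8..12  stride  (4B, 4-aligned); 12..13  format  (1B, 1-aligned); 13..16  -- tail padding (3B); sizeof = 16, alignof = 4
0..8  offset  (8B, 8-aligned)
8..9  n_entries  (1B, 1-aligned)
9..22  crc  (13B, 1-aligned)
22..24  -- padding (2B)
24..44  inode  (20B, 4-aligned)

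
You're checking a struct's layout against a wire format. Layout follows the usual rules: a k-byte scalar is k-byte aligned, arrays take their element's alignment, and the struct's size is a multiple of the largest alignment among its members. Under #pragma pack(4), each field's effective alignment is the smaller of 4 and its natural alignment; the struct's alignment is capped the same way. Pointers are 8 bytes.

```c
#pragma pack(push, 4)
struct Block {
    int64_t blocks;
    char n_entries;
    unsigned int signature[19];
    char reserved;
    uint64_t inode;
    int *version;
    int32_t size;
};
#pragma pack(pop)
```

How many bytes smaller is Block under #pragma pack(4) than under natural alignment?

natural layout:
  blocks at 0 (size 8, align 8) → ends 8
  n_entries at 8 (size 1, align 1) → ends 9
  pad 3 to align 4 for signature
  signature at 12 (size 76, align 4) → ends 88
  reserved at 88 (size 1, align 1) → ends 89
  pad 7 to align 8 for inode
  inode at 96 (size 8, align 8) → ends 104
  version at 104 (size 8, align 8) → ends 112
  size at 112 (size 4, align 4) → ends 116
  tail pad 4 to reach multiple of 8
  total 120 bytes, alignment 8
packed(4) layout:
  blocks at 0 (size 8, align 4) → ends 8
  n_entries at 8 (size 1, align 1) → ends 9
  pad 3 to align 4 for signature
  signature at 12 (size 76, align 4) → ends 88
  reserved at 88 (size 1, align 1) → ends 89
  pad 3 to align 4 for inode
  inode at 92 (size 8, align 4) → ends 100
  version at 100 (size 8, align 4) → ends 108
  size at 108 (size 4, align 4) → ends 112
  total 112 bytes, alignment 4
120 − 112 = 8

8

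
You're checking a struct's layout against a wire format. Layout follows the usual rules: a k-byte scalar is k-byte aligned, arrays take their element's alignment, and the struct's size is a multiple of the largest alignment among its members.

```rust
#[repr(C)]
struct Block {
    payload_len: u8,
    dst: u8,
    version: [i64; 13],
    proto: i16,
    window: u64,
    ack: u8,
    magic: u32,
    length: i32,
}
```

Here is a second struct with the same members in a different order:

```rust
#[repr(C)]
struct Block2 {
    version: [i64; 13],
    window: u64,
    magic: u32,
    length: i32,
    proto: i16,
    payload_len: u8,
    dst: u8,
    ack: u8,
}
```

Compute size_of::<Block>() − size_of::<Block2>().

16

@0: payload_len [1B, align 1] → 1
@1: dst [1B, align 1] → 2
+6 pad (align 8)
@8: version [104B, align 8] → 112
@112: proto [2B, align 2] → 114
+6 pad (align 8)
@120: window [8B, align 8] → 128
@128: ack [1B, align 1] → 129
+3 pad (align 4)
@132: magic [4B, align 4] → 136
@136: length [4B, align 4] → 140
+4 tail pad (align 8)
size 144, align 8
— Block2 —
@0: version [104B, align 8] → 104
@104: window [8B, align 8] → 112
@112: magic [4B, align 4] → 116
@116: length [4B, align 4] → 120
@120: proto [2B, align 2] → 122
@122: payload_len [1B, align 1] → 123
@123: dst [1B, align 1] → 124
@124: ack [1B, align 1] → 125
+3 tail pad (align 8)
size 128, align 8
144 − 128 = 16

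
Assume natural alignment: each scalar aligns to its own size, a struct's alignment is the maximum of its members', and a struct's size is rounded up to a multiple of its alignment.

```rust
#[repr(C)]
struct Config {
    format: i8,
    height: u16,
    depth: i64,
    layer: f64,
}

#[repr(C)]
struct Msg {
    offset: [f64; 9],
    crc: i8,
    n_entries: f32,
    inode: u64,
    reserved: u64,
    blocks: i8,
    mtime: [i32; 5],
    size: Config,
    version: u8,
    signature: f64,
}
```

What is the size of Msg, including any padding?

Config: 0..1  format  (1B, 1-aligned); 1..2  -- padding (1B); 2..4  height  (2B, 2-aligned); 4..8  -- padding (4B); 8..16  depth  (8B, 8-aligned); 16..24  layer  (8B, 8-aligned); sizeof = 24, alignof = 8
0..72  offset  (72B, 8-aligned)
72..73  crc  (1B, 1-aligned)
73..76  -- padding (3B)
76..80  n_entries  (4B, 4-aligned)
80..88  inode  (8B, 8-aligned)
88..96  reserved  (8B, 8-aligned)
96..97  blocks  (1B, 1-aligned)
97..100  -- padding (3B)
100..120  mtime  (20B, 4-aligned)
120..144  size  (24B, 8-aligned)
144..145  version  (1B, 1-aligned)
145..152  -- padding (7B)
152..160  signature  (8B, 8-aligned)
sizeof = 160, alignof = 8

160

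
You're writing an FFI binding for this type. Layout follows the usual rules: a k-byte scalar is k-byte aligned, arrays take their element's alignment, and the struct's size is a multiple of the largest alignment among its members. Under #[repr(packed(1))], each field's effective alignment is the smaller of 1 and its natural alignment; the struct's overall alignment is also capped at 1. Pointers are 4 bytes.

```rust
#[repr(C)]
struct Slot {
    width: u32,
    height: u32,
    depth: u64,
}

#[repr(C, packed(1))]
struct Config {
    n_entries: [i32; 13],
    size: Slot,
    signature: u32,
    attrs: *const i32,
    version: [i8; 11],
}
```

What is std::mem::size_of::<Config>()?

87 bytes

Slot: @0: width [4B, align 4] → 4; @4: height [4B, align 4] → 8; @8: depth [8B, align 8] → 16; size 16, align 8
@0: n_entries [52B, align 1] → 52
@52: size [16B, align 1] → 68
@68: signature [4B, align 1] → 72
@72: attrs [4B, align 1] → 76
@76: version [11B, align 1] → 87
size 87, align 1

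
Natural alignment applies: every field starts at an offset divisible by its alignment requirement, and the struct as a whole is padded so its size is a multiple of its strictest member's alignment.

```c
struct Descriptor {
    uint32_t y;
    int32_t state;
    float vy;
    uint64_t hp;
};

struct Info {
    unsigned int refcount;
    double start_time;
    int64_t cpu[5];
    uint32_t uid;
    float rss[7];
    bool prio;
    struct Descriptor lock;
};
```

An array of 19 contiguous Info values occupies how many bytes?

Descriptor: 0..4  y  (4B, 4-aligned); 4..8  state  (4B, 4-aligned); 8..12  vy  (4B, 4-aligned); 12..16  -- padding (4B); 16..24  hp  (8B, 8-aligned); sizeof = 24, alignof = 8
0..4  refcount  (4B, 4-aligned)
4..8  -- padding (4B)
8..16  start_time  (8B, 8-aligned)
16..56  cpu  (40B, 8-aligned)
56..60  uid  (4B, 4-aligned)
60..88  rss  (28B, 4-aligned)
88..89  prio  (1B, 1-aligned)
89..96  -- padding (7B)
96..120  lock  (24B, 8-aligned)
sizeof = 120, alignof = 8
array of 19: 19 × 120 = 2280

2280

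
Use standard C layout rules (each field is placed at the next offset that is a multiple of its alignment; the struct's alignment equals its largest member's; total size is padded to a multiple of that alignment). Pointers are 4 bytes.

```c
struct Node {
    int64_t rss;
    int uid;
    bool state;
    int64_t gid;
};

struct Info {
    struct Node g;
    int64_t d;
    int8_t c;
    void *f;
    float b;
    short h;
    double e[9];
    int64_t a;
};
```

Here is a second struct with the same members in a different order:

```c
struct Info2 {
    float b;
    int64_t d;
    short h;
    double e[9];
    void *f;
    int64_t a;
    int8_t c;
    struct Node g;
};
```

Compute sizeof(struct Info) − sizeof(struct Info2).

Node: 0..8  rss  (8B, 8-aligned); 8..12  uid  (4B, 4-aligned); 12..13  state  (1B, 1-aligned); 13..16  -- padding (3B); 16..24  gid  (8B, 8-aligned); sizeof = 24, alignof = 8
0..24  g  (24B, 8-aligned)
24..32  d  (8B, 8-aligned)
32..33  c  (1B, 1-aligned)
33..36  -- padding (3B)
36..40  f  (4B, 4-aligned)
40..44  b  (4B, 4-aligned)
44..46  h  (2B, 2-aligned)
46..48  -- padding (2B)
48..120  e  (72B, 8-aligned)
120..128  a  (8B, 8-aligned)
sizeof = 128, alignof = 8
— Info2 —
0..4  b  (4B, 4-aligned)
4..8  -- padding (4B)
8..16  d  (8B, 8-aligned)
16..18  h  (2B, 2-aligned)
18..24  -- padding (6B)
24..96  e  (72B, 8-aligned)
96..100  f  (4B, 4-aligned)
100..104  -- padding (4B)
104..112  a  (8B, 8-aligned)
112..113  c  (1B, 1-aligned)
113..120  -- padding (7B)
120..144  g  (24B, 8-aligned)
sizeof = 144, alignof = 8
128 − 144 = -16

-16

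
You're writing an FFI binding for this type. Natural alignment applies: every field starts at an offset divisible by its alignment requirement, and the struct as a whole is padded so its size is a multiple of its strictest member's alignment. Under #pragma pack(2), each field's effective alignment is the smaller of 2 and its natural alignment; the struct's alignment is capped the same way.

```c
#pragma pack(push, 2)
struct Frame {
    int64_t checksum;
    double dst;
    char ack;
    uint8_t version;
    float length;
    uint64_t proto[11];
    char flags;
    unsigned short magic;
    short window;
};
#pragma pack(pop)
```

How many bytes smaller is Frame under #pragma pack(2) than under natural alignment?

4

natural layout:
  @0: checksum [8B, align 8] → 8
  @8: dst [8B, align 8] → 16
  @16: ack [1B, align 1] → 17
  @17: version [1B, align 1] → 18
  +2 pad (align 4)
  @20: length [4B, align 4] → 24
  @24: proto [88B, align 8] → 112
  @112: flags [1B, align 1] → 113
  +1 pad (align 2)
  @114: magic [2B, align 2] → 116
  @116: window [2B, align 2] → 118
  +2 tail pad (align 8)
  size 120, align 8
packed(2) layout:
  @0: checksum [8B, align 2] → 8
  @8: dst [8B, align 2] → 16
  @16: ack [1B, align 1] → 17
  @17: version [1B, align 1] → 18
  @18: length [4B, align 2] → 22
  @22: proto [88B, align 2] → 110
  @110: flags [1B, align 1] → 111
  +1 pad (align 2)
  @112: magic [2B, align 2] → 114
  @114: window [2B, align 2] → 116
  size 116, align 2
120 − 116 = 4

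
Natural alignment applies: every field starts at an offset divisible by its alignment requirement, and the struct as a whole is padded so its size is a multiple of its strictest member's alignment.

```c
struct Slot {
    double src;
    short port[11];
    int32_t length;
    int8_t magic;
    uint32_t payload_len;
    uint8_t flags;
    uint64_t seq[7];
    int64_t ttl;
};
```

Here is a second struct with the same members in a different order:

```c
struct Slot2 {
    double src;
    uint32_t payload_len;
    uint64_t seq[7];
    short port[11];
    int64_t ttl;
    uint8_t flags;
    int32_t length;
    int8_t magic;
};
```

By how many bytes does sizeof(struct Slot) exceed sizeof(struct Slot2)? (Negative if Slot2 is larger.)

-8

@0: src [8B, align 8] → 8
@8: port [22B, align 2] → 30
+2 pad (align 4)
@32: length [4B, align 4] → 36
@36: magic [1B, align 1] → 37
+3 pad (align 4)
@40: payload_len [4B, align 4] → 44
@44: flags [1B, align 1] → 45
+3 pad (align 8)
@48: seq [56B, align 8] → 104
@104: ttl [8B, align 8] → 112
size 112, align 8
— Slot2 —
@0: src [8B, align 8] → 8
@8: payload_len [4B, align 4] → 12
+4 pad (align 8)
@16: seq [56B, align 8] → 72
@72: port [22B, align 2] → 94
+2 pad (align 8)
@96: ttl [8B, align 8] → 104
@104: flags [1B, align 1] → 105
+3 pad (align 4)
@108: length [4B, align 4] → 112
@112: magic [1B, align 1] → 113
+7 tail pad (align 8)
size 120, align 8
112 − 120 = -8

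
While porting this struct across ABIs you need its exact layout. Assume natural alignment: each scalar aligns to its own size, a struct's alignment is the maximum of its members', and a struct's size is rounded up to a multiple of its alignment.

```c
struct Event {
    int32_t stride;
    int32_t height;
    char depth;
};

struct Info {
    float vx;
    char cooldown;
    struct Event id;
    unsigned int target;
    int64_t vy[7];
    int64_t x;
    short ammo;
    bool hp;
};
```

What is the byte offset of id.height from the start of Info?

Event: 0..4  stride  (4B, 4-aligned); 4..8  height  (4B, 4-aligned); 8..9  depth  (1B, 1-aligned); 9..12  -- tail padding (3B); sizeof = 12, alignof = 4
0..4  vx  (4B, 4-aligned)
4..5  cooldown  (1B, 1-aligned)
5..8  -- padding (3B)
8..20  id  (12B, 4-aligned)
within Event: height at 4
8 + 4 = 12

12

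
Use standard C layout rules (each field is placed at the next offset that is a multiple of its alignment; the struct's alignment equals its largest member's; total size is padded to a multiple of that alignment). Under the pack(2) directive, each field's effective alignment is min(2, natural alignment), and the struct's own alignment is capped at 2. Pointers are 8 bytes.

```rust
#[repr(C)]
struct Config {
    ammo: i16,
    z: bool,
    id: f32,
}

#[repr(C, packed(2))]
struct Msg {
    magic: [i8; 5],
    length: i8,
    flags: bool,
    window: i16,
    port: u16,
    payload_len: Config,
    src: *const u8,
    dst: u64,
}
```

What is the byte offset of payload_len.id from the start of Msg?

Config: ammo at 0 (size 2, align 2) → ends 2; z at 2 (size 1, align 1) → ends 3; pad 1 to align 4 for id; id at 4 (size 4, align 4) → ends 8; total 8 bytes, alignment 4
magic at 0 (size 5, align 1) → ends 5
length at 5 (size 1, align 1) → ends 6
flags at 6 (size 1, align 1) → ends 7
pad 1 to align 2 for window
window at 8 (size 2, align 2) → ends 10
port at 10 (size 2, align 2) → ends 12
payload_len at 12 (size 8, align 2) → ends 20
within Config: id at 4
12 + 4 = 16

16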